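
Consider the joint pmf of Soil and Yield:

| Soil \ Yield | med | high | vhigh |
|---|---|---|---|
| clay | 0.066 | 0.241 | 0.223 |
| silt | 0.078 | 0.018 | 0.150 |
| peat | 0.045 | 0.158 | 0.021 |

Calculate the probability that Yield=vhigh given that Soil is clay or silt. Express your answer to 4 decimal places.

0.4807

P(Soil=clay) = 0.066 + 0.241 + 0.223 = 0.530.
P(Soil=silt) = 0.078 + 0.018 + 0.150 = 0.246.
P(Soil ∈ {clay, silt}) = 0.530 + 0.246 = 0.776; P(Yield=vhigh, Soil ∈ {clay, silt}) = 0.223 + 0.150 = 0.373.
P(Yield=vhigh | Soil ∈ {clay, silt}) = 0.373/0.776 = 0.4807.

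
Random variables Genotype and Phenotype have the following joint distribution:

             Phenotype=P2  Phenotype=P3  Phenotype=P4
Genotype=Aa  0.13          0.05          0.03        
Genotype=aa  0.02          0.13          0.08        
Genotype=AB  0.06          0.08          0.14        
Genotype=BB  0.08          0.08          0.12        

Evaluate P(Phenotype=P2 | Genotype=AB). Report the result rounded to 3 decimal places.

0.214

P(Genotype=AB) = 0.06 + 0.08 + 0.14 = 0.28.
P(Phenotype=P2 | Genotype=AB) = 0.06/0.28 = 0.214.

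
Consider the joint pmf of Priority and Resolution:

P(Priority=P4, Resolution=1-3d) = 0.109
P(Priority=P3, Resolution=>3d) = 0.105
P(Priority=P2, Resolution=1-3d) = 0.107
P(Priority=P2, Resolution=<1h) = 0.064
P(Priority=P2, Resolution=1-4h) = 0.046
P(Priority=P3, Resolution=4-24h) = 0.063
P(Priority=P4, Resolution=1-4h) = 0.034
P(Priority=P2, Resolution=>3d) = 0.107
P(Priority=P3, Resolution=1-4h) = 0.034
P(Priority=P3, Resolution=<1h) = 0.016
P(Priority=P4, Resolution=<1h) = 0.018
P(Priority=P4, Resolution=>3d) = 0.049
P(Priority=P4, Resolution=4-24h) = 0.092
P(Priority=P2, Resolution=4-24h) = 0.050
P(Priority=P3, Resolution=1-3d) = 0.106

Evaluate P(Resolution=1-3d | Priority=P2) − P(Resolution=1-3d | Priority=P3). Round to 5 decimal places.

-0.04106

P(Priority=P2) = 0.064 + 0.046 + 0.050 + 0.107 + 0.107 = 0.374; P(Resolution=1-3d | Priority=P2) = 0.107/0.374 = 0.286096.
P(Priority=P3) = 0.016 + 0.034 + 0.063 + 0.106 + 0.105 = 0.324; P(Resolution=1-3d | Priority=P3) = 0.106/0.324 = 0.327160.
Difference = -0.04106.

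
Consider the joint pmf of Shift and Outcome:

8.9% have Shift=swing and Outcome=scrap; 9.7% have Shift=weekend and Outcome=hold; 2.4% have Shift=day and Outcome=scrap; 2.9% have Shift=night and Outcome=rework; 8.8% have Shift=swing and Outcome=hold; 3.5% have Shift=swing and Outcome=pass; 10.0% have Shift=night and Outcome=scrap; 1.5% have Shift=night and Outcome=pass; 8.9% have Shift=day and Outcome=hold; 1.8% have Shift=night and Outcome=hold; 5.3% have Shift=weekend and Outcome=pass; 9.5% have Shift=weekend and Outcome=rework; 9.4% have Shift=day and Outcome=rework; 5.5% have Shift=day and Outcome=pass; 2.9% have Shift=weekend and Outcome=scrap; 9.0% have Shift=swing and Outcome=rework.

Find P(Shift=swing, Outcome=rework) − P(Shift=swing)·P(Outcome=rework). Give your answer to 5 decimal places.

P(Shift=swing) = 0.035 + 0.090 + 0.089 + 0.088 = 0.302.
P(Outcome=rework) = 0.094 + 0.090 + 0.029 + 0.095 = 0.308.
P(Shift=swing, Outcome=rework) − P(Shift=swing)P(Outcome=rework) = 0.090 − 0.302×0.308 = -0.00302.

-0.00302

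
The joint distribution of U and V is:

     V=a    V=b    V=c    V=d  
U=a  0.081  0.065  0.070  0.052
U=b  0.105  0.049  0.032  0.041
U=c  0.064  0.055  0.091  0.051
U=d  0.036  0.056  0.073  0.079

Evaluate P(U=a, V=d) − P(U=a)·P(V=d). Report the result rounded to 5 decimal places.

P(U=a) = 0.081 + 0.065 + 0.070 + 0.052 = 0.268.
P(V=d) = 0.052 + 0.041 + 0.051 + 0.079 = 0.223.
P(U=a, V=d) − P(U=a)P(V=d) = 0.052 − 0.268×0.223 = -0.00776.

-0.00776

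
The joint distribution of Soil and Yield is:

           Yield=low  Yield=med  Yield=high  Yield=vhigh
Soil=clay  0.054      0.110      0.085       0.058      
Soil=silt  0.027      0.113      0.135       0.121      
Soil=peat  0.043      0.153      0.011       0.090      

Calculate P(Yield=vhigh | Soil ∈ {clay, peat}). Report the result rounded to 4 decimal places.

0.2450

P(Soil=clay) = 0.054 + 0.110 + 0.085 + 0.058 = 0.307.
P(Soil=peat) = 0.043 + 0.153 + 0.011 + 0.090 = 0.297.
P(Soil ∈ {clay, peat}) = 0.307 + 0.297 = 0.604; P(Yield=vhigh, Soil ∈ {clay, peat}) = 0.058 + 0.090 = 0.148.
P(Yield=vhigh | Soil ∈ {clay, peat}) = 0.148/0.604 = 0.2450.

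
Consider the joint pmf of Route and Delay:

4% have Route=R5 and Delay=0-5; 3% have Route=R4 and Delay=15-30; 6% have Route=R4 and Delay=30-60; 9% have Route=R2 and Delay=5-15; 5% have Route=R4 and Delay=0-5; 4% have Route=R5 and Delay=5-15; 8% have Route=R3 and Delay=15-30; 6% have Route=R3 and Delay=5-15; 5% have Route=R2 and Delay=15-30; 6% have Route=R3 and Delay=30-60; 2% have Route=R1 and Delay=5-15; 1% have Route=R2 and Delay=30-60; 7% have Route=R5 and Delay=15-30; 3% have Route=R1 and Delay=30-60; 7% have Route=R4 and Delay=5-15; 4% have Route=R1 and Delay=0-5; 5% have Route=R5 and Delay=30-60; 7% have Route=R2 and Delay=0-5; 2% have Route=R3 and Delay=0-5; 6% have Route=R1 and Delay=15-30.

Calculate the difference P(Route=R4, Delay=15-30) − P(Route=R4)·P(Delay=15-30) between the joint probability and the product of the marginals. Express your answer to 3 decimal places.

-0.031

P(Route=R4) = 0.05 + 0.07 + 0.03 + 0.06 = 0.21.
P(Delay=15-30) = 0.06 + 0.05 + 0.08 + 0.03 + 0.07 = 0.29.
P(Route=R4, Delay=15-30) − P(Route=R4)P(Delay=15-30) = 0.03 − 0.21×0.29 = -0.031.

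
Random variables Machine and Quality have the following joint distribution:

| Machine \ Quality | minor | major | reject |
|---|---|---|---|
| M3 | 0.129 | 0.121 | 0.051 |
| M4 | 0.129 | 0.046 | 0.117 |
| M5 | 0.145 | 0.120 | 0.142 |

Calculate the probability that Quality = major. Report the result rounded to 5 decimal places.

P(Quality=major) = 0.121 + 0.046 + 0.120 = 0.287.

0.28700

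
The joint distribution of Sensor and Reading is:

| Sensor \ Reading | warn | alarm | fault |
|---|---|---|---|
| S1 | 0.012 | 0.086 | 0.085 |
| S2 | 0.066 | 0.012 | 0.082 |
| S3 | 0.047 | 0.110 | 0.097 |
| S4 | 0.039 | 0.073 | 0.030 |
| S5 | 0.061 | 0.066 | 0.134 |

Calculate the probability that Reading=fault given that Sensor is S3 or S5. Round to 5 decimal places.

P(Sensor=S3) = 0.047 + 0.110 + 0.097 = 0.254.
P(Sensor=S5) = 0.061 + 0.066 + 0.134 = 0.261.
P(Sensor ∈ {S3, S5}) = 0.254 + 0.261 = 0.515; P(Reading=fault, Sensor ∈ {S3, S5}) = 0.097 + 0.134 = 0.231.
P(Reading=fault | Sensor ∈ {S3, S5}) = 0.231/0.515 = 0.44854.

0.44854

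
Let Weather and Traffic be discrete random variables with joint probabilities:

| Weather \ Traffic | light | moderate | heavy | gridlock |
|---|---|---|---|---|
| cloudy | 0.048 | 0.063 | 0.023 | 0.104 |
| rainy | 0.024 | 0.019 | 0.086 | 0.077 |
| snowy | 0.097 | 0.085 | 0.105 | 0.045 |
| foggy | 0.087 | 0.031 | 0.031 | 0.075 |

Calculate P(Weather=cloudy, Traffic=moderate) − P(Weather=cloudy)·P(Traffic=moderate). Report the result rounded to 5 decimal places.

P(Weather=cloudy) = 0.048 + 0.063 + 0.023 + 0.104 = 0.238.
P(Traffic=moderate) = 0.063 + 0.019 + 0.085 + 0.031 = 0.198.
P(Weather=cloudy, Traffic=moderate) − P(Weather=cloudy)P(Traffic=moderate) = 0.063 − 0.238×0.198 = 0.01588.

0.01588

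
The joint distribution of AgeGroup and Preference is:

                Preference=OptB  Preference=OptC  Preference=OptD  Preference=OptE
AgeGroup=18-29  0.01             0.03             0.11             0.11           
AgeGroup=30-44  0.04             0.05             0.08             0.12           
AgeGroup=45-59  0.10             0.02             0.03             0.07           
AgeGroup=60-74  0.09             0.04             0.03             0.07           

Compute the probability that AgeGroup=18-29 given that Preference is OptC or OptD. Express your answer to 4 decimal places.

0.3590

P(Preference=OptC) = 0.03 + 0.05 + 0.02 + 0.04 = 0.14.
P(Preference=OptD) = 0.11 + 0.08 + 0.03 + 0.03 = 0.25.
P(Preference ∈ {OptC, OptD}) = 0.14 + 0.25 = 0.39; P(AgeGroup=18-29, Preference ∈ {OptC, OptD}) = 0.03 + 0.11 = 0.14.
P(AgeGroup=18-29 | Preference ∈ {OptC, OptD}) = 0.14/0.39 = 0.3590.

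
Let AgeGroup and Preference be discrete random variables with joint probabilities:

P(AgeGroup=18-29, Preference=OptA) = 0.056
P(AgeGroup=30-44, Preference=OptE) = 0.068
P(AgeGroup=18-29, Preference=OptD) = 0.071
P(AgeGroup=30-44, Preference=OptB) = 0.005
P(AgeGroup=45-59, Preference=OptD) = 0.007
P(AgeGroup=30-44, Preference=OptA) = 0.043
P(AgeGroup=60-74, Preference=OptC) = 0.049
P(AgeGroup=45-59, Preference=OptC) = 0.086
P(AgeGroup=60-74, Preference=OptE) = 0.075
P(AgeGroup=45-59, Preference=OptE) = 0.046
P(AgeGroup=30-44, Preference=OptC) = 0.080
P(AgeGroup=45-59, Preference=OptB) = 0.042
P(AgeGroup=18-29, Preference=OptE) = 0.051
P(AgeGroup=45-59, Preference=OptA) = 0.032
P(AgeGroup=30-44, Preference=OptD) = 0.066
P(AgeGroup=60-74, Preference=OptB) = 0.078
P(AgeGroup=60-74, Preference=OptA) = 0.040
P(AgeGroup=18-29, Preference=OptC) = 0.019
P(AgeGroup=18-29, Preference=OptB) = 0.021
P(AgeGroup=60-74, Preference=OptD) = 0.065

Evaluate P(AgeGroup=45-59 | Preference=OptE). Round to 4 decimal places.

0.1917

P(Preference=OptE) = 0.051 + 0.068 + 0.046 + 0.075 = 0.240.
P(AgeGroup=45-59 | Preference=OptE) = 0.046/0.240 = 0.1917.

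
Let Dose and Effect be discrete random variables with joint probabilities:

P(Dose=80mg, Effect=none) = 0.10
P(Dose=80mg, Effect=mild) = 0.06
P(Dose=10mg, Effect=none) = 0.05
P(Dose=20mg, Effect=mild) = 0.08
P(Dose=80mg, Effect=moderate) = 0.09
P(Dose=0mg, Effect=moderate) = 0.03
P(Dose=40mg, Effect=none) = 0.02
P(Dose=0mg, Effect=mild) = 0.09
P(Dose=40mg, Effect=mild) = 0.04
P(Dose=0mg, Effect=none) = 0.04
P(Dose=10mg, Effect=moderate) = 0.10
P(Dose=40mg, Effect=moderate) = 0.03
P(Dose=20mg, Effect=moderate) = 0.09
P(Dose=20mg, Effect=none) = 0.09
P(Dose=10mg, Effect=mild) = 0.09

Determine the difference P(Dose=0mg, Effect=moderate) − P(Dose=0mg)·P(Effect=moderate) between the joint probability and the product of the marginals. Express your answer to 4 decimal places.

P(Dose=0mg) = 0.04 + 0.09 + 0.03 = 0.16.
P(Effect=moderate) = 0.03 + 0.10 + 0.09 + 0.03 + 0.09 = 0.34.
P(Dose=0mg, Effect=moderate) − P(Dose=0mg)P(Effect=moderate) = 0.03 − 0.16×0.34 = -0.0244.

-0.0244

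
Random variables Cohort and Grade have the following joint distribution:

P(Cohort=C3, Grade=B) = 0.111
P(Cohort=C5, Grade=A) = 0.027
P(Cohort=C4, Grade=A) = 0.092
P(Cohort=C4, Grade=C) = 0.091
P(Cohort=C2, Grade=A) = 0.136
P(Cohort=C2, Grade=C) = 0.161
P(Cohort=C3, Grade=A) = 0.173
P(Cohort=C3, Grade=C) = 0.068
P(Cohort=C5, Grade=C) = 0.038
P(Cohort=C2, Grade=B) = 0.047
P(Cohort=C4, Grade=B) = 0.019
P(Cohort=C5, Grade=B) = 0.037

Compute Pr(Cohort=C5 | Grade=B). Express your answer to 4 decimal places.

P(Grade=B) = 0.047 + 0.111 + 0.019 + 0.037 = 0.214.
P(Cohort=C5 | Grade=B) = 0.037/0.214 = 0.1729.

0.1729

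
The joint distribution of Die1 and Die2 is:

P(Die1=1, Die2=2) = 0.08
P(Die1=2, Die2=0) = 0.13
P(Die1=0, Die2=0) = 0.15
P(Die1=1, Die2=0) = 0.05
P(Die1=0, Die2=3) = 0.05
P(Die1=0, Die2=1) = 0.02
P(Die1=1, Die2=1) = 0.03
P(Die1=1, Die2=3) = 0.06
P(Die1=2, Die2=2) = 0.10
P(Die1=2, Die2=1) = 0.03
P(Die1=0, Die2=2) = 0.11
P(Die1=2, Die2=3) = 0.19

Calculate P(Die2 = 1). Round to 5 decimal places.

0.08000

P(Die2=1) = 0.02 + 0.03 + 0.03 = 0.08.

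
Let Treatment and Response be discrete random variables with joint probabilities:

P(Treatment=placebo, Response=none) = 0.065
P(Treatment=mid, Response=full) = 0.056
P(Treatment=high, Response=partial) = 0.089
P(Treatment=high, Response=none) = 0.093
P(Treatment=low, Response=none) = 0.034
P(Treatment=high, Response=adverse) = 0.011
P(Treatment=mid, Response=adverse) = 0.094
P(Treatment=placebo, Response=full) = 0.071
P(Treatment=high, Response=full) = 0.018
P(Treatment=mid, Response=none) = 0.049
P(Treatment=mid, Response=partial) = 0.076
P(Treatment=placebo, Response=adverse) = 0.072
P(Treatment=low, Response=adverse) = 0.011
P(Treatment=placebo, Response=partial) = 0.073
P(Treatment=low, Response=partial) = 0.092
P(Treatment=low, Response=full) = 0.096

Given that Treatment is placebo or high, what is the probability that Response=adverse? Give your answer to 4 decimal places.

0.1687

P(Treatment=placebo) = 0.065 + 0.073 + 0.071 + 0.072 = 0.281.
P(Treatment=high) = 0.093 + 0.089 + 0.018 + 0.011 = 0.211.
P(Treatment ∈ {placebo, high}) = 0.281 + 0.211 = 0.492; P(Response=adverse, Treatment ∈ {placebo, high}) = 0.072 + 0.011 = 0.083.
P(Response=adverse | Treatment ∈ {placebo, high}) = 0.083/0.492 = 0.1687.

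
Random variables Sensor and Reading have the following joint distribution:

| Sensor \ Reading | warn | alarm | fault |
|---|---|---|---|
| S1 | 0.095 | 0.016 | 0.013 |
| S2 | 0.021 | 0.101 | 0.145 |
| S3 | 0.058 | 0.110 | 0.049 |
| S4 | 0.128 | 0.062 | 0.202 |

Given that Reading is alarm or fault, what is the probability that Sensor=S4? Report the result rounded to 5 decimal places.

P(Reading=alarm) = 0.016 + 0.101 + 0.110 + 0.062 = 0.289.
P(Reading=fault) = 0.013 + 0.145 + 0.049 + 0.202 = 0.409.
P(Reading ∈ {alarm, fault}) = 0.289 + 0.409 = 0.698; P(Sensor=S4, Reading ∈ {alarm, fault}) = 0.062 + 0.202 = 0.264.
P(Sensor=S4 | Reading ∈ {alarm, fault}) = 0.264/0.698 = 0.37822.

0.37822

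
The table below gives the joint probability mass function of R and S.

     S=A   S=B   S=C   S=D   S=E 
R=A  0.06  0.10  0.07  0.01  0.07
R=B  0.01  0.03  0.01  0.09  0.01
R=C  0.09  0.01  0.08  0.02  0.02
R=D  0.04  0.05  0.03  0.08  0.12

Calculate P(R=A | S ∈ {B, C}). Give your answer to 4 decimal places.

P(S=B) = 0.10 + 0.03 + 0.01 + 0.05 = 0.19.
P(S=C) = 0.07 + 0.01 + 0.08 + 0.03 = 0.19.
P(S ∈ {B, C}) = 0.19 + 0.19 = 0.38; P(R=A, S ∈ {B, C}) = 0.10 + 0.07 = 0.17.
P(R=A | S ∈ {B, C}) = 0.17/0.38 = 0.4474.

0.4474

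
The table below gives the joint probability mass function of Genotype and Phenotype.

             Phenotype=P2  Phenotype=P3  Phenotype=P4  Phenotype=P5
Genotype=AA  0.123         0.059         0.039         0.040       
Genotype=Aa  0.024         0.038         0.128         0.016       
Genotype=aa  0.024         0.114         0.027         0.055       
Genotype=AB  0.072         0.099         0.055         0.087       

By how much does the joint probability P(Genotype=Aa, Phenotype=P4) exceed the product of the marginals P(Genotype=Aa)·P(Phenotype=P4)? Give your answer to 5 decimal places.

P(Genotype=Aa) = 0.024 + 0.038 + 0.128 + 0.016 = 0.206.
P(Phenotype=P4) = 0.039 + 0.128 + 0.027 + 0.055 = 0.249.
P(Genotype=Aa, Phenotype=P4) − P(Genotype=Aa)P(Phenotype=P4) = 0.128 − 0.206×0.249 = 0.07671.

0.07671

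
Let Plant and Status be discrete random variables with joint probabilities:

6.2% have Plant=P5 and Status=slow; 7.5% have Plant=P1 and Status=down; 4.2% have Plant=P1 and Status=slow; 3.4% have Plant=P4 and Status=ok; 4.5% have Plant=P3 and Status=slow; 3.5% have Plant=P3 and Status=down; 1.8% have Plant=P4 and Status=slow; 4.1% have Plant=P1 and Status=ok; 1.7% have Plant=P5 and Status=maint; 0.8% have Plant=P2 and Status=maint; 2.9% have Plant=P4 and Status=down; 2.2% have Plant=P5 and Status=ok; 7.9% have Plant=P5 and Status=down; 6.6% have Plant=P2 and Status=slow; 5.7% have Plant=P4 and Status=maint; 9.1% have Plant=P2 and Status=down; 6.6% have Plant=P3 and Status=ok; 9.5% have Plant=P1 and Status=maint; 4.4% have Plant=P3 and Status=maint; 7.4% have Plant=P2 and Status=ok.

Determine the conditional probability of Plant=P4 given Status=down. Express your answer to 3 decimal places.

P(Status=down) = 0.075 + 0.091 + 0.035 + 0.029 + 0.079 = 0.309.
P(Plant=P4 | Status=down) = 0.029/0.309 = 0.094.

0.094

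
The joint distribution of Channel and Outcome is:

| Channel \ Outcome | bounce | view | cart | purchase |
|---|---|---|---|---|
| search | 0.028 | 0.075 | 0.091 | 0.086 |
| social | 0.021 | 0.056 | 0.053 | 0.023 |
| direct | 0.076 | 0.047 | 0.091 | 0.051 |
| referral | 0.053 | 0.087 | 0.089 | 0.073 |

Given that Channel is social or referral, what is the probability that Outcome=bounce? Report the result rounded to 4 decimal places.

P(Channel=social) = 0.021 + 0.056 + 0.053 + 0.023 = 0.153.
P(Channel=referral) = 0.053 + 0.087 + 0.089 + 0.073 = 0.302.
P(Channel ∈ {social, referral}) = 0.153 + 0.302 = 0.455; P(Outcome=bounce, Channel ∈ {social, referral}) = 0.021 + 0.053 = 0.074.
P(Outcome=bounce | Channel ∈ {social, referral}) = 0.074/0.455 = 0.1626.

0.1626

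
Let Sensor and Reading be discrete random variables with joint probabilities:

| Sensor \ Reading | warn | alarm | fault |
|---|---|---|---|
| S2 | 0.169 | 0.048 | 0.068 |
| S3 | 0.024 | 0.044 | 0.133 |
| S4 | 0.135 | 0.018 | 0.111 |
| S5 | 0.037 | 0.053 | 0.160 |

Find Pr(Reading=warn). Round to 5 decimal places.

0.36500

P(Reading=warn) = 0.169 + 0.024 + 0.135 + 0.037 = 0.365.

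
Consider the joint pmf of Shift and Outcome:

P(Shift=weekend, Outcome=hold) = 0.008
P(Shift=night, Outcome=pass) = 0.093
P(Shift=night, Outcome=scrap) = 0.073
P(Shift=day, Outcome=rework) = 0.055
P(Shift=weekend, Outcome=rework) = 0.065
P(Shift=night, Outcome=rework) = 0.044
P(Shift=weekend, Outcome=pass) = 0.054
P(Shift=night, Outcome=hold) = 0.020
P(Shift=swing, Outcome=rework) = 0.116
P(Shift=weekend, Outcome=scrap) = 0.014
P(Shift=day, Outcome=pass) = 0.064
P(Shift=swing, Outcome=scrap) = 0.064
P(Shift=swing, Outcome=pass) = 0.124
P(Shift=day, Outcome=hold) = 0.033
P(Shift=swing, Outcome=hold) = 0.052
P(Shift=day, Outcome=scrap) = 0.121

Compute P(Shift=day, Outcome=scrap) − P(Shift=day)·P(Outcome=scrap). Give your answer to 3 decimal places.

P(Shift=day) = 0.064 + 0.055 + 0.121 + 0.033 = 0.273.
P(Outcome=scrap) = 0.121 + 0.064 + 0.073 + 0.014 = 0.272.
P(Shift=day, Outcome=scrap) − P(Shift=day)P(Outcome=scrap) = 0.121 − 0.273×0.272 = 0.047.

0.047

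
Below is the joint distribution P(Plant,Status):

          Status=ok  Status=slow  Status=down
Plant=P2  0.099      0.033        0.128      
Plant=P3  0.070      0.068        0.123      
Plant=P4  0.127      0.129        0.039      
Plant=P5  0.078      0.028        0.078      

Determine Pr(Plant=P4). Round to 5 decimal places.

P(Plant=P4) = 0.127 + 0.129 + 0.039 = 0.295.

0.29500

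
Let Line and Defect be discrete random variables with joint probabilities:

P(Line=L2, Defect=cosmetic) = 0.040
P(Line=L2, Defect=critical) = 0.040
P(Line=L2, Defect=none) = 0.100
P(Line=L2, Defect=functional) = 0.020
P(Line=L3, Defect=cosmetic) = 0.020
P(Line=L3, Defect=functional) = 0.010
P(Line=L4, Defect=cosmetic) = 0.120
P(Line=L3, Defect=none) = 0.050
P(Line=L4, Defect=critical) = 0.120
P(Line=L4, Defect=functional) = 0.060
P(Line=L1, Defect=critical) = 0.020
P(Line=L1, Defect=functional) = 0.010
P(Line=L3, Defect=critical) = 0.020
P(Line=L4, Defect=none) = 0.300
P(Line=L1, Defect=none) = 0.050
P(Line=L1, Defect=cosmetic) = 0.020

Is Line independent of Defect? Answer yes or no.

yes

Every cell satisfies P(Line,Defect) = P(Line)·P(Defect). For instance P(Line=L1) = 0.100, P(Defect=functional) = 0.100, and 0.100×0.100 = 0.010 matches the joint entry. So Line and Defect are independent.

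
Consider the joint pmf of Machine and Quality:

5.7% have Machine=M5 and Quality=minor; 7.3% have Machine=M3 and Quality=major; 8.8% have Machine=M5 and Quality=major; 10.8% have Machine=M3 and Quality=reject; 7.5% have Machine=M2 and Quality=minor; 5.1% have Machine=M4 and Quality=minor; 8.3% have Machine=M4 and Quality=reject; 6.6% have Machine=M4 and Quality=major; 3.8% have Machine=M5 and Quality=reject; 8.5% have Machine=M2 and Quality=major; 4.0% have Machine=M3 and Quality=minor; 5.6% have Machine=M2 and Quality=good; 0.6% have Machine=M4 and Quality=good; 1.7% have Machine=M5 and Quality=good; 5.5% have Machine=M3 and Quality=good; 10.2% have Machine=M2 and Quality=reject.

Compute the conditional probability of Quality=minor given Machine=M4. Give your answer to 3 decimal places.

0.248

P(Machine=M4) = 0.006 + 0.051 + 0.066 + 0.083 = 0.206.
P(Quality=minor | Machine=M4) = 0.051/0.206 = 0.248.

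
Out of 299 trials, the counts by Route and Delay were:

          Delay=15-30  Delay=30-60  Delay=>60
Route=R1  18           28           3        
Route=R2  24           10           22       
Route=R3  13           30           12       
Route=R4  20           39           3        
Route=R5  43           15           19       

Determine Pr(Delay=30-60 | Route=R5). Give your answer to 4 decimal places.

0.1948

Total with Route=R5: 43 + 15 + 19 = 77.
P(Delay=30-60 | Route=R5) = 15/77 = 0.1948.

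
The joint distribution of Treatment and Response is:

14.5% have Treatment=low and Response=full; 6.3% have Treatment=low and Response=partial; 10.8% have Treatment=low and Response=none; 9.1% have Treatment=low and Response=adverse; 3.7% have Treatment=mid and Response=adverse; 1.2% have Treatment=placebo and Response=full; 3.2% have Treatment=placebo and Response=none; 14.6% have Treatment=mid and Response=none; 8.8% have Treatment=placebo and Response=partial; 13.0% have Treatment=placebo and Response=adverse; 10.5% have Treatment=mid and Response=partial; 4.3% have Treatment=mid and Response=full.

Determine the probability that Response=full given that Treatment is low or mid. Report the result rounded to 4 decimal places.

P(Treatment=low) = 0.108 + 0.063 + 0.145 + 0.091 = 0.407.
P(Treatment=mid) = 0.146 + 0.105 + 0.043 + 0.037 = 0.331.
P(Treatment ∈ {low, mid}) = 0.407 + 0.331 = 0.738; P(Response=full, Treatment ∈ {low, mid}) = 0.145 + 0.043 = 0.188.
P(Response=full | Treatment ∈ {low, mid}) = 0.188/0.738 = 0.2547.

0.2547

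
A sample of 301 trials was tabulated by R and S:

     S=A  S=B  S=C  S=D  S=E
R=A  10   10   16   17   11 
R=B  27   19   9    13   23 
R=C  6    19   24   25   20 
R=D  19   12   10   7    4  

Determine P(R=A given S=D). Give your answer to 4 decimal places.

0.2742

Total with S=D: 17 + 13 + 25 + 7 = 62.
P(R=A | S=D) = 17/62 = 0.2742.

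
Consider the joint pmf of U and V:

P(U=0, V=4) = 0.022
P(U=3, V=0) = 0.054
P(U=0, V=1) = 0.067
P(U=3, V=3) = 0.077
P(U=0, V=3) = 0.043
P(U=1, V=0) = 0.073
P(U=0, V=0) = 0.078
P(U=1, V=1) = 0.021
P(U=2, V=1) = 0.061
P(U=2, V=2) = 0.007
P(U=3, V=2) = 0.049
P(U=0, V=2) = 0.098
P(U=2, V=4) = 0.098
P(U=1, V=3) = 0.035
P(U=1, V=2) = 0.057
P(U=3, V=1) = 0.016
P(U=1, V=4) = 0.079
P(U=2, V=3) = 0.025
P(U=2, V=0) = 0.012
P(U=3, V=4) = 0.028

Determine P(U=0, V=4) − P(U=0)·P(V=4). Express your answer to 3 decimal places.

-0.048

P(U=0) = 0.078 + 0.067 + 0.098 + 0.043 + 0.022 = 0.308.
P(V=4) = 0.022 + 0.079 + 0.098 + 0.028 = 0.227.
P(U=0, V=4) − P(U=0)P(V=4) = 0.022 − 0.308×0.227 = -0.048.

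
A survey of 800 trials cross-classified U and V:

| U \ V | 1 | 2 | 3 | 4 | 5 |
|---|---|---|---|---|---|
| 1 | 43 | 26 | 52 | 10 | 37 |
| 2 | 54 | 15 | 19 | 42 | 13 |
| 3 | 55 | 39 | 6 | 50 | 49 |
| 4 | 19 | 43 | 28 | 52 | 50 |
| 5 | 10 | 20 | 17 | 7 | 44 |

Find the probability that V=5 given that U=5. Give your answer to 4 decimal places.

0.4490

Total with U=5: 10 + 20 + 17 + 7 + 44 = 98.
P(V=5 | U=5) = 44/98 = 0.4490.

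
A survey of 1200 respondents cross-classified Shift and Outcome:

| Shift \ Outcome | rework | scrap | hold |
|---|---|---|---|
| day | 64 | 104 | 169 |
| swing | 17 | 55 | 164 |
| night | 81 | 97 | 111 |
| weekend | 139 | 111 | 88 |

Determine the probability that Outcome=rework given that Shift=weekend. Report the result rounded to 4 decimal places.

0.4112

Total with Shift=weekend: 139 + 111 + 88 = 338.
P(Outcome=rework | Shift=weekend) = 139/338 = 0.4112.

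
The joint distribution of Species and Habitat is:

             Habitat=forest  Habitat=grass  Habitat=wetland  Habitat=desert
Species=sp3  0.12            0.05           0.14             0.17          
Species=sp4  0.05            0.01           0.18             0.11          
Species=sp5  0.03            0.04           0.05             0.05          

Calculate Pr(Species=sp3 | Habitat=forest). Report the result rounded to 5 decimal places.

0.60000

P(Habitat=forest) = 0.12 + 0.05 + 0.03 = 0.20.
P(Species=sp3 | Habitat=forest) = 0.12/0.20 = 0.60000.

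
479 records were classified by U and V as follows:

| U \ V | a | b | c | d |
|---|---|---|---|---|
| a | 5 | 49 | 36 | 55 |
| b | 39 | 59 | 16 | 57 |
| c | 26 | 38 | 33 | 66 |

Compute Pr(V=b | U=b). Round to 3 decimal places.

Total with U=b: 39 + 59 + 16 + 57 = 171.
P(V=b | U=b) = 59/171 = 0.345.

0.345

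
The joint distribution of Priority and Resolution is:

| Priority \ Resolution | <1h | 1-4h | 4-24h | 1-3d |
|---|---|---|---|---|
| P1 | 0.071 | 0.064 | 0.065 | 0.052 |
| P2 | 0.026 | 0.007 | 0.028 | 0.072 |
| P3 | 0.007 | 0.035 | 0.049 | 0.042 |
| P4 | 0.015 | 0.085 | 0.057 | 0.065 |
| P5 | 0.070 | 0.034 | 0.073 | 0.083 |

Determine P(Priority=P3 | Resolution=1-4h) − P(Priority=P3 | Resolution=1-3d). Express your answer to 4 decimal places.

P(Resolution=1-4h) = 0.064 + 0.007 + 0.035 + 0.085 + 0.034 = 0.225; P(Priority=P3 | Resolution=1-4h) = 0.035/0.225 = 0.15556.
P(Resolution=1-3d) = 0.052 + 0.072 + 0.042 + 0.065 + 0.083 = 0.314; P(Priority=P3 | Resolution=1-3d) = 0.042/0.314 = 0.13376.
Difference = 0.0218.

0.0218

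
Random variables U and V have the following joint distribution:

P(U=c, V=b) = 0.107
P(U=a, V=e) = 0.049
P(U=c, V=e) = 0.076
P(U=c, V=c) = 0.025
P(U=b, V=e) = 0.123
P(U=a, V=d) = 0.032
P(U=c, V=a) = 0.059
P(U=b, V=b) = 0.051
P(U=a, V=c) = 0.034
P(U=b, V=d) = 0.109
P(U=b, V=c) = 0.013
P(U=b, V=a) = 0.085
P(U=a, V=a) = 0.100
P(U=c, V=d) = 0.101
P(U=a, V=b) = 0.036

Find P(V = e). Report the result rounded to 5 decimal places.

P(V=e) = 0.049 + 0.123 + 0.076 = 0.248.

0.24800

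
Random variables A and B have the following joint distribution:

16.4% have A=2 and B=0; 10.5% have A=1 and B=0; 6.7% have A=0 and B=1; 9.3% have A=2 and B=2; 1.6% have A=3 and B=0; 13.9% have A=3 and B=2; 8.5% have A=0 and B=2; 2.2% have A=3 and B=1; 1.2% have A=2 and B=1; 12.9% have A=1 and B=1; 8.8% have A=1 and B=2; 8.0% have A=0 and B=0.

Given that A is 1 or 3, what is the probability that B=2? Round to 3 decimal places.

P(A=1) = 0.105 + 0.129 + 0.088 = 0.322.
P(A=3) = 0.016 + 0.022 + 0.139 = 0.177.
P(A ∈ {1, 3}) = 0.322 + 0.177 = 0.499; P(B=2, A ∈ {1, 3}) = 0.088 + 0.139 = 0.227.
P(B=2 | A ∈ {1, 3}) = 0.227/0.499 = 0.455.

0.455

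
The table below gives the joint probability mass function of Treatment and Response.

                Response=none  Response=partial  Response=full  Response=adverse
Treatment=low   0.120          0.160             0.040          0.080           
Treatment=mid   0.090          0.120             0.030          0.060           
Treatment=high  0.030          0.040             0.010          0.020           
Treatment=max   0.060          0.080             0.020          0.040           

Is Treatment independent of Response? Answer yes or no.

Every cell satisfies P(Treatment,Response) = P(Treatment)·P(Response). For instance P(Treatment=low) = 0.400, P(Response=adverse) = 0.200, and 0.400×0.200 = 0.080 matches the joint entry. So Treatment and Response are independent.

yes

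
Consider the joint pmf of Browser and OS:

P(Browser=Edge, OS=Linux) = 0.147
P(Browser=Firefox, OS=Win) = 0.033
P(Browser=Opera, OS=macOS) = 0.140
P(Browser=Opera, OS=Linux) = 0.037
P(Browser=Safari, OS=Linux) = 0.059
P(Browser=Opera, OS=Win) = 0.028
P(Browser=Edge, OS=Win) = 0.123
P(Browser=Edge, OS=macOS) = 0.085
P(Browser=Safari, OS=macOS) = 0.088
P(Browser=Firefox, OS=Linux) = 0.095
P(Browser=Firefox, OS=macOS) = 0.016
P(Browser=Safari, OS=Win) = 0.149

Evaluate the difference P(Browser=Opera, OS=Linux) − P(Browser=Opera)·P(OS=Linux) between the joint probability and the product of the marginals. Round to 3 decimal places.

-0.032

P(Browser=Opera) = 0.028 + 0.140 + 0.037 = 0.205.
P(OS=Linux) = 0.095 + 0.059 + 0.147 + 0.037 = 0.338.
P(Browser=Opera, OS=Linux) − P(Browser=Opera)P(OS=Linux) = 0.037 − 0.205×0.338 = -0.032.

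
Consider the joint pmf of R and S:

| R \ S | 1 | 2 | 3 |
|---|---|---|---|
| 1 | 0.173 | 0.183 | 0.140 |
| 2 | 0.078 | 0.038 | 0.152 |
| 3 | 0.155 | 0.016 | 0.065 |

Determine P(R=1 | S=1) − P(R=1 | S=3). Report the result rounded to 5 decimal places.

0.03395

P(S=1) = 0.173 + 0.078 + 0.155 = 0.406; P(R=1 | S=1) = 0.173/0.406 = 0.426108.
P(S=3) = 0.140 + 0.152 + 0.065 = 0.357; P(R=1 | S=3) = 0.140/0.357 = 0.392157.
Difference = 0.03395.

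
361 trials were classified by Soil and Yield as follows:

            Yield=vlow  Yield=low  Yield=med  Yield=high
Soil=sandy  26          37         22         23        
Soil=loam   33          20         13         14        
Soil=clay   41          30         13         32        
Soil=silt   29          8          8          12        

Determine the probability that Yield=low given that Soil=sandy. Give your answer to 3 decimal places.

Total with Soil=sandy: 26 + 37 + 22 + 23 = 108.
P(Yield=low | Soil=sandy) = 37/108 = 0.343.

0.343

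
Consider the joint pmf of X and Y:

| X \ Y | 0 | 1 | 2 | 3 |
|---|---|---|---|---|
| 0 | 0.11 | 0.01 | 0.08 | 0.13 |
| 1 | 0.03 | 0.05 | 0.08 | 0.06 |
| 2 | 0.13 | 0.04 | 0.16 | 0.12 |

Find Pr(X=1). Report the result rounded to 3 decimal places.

P(X=1) = 0.03 + 0.05 + 0.08 + 0.06 = 0.22.

0.220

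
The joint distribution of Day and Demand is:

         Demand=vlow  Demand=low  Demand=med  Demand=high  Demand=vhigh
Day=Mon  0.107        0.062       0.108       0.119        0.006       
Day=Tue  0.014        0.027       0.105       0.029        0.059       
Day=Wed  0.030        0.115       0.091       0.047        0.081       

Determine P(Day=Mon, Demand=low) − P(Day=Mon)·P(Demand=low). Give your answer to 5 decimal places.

P(Day=Mon) = 0.107 + 0.062 + 0.108 + 0.119 + 0.006 = 0.402.
P(Demand=low) = 0.062 + 0.027 + 0.115 = 0.204.
P(Day=Mon, Demand=low) − P(Day=Mon)P(Demand=low) = 0.062 − 0.402×0.204 = -0.02001.

-0.02001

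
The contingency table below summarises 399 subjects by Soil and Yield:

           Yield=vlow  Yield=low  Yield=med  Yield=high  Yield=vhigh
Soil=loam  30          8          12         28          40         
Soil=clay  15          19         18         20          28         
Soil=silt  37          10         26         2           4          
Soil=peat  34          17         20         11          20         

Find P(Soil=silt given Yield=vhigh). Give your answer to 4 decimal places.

0.0435

Total with Yield=vhigh: 40 + 28 + 4 + 20 = 92.
P(Soil=silt | Yield=vhigh) = 4/92 = 0.0435.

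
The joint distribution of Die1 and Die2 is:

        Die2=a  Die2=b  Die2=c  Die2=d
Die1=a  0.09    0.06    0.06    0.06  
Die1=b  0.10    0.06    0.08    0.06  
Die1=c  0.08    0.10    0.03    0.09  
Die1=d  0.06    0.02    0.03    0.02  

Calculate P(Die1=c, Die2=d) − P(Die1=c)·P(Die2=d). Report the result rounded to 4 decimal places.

P(Die1=c) = 0.08 + 0.10 + 0.03 + 0.09 = 0.30.
P(Die2=d) = 0.06 + 0.06 + 0.09 + 0.02 = 0.23.
P(Die1=c, Die2=d) − P(Die1=c)P(Die2=d) = 0.09 − 0.30×0.23 = 0.0210.

0.0210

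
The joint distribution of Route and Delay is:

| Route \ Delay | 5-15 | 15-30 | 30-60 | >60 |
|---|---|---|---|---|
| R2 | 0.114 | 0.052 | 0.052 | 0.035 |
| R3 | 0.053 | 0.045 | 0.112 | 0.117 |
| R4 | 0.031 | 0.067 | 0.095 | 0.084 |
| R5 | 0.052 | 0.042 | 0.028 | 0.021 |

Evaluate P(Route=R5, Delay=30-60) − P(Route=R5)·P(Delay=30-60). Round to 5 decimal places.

-0.01304

P(Route=R5) = 0.052 + 0.042 + 0.028 + 0.021 = 0.143.
P(Delay=30-60) = 0.052 + 0.112 + 0.095 + 0.028 = 0.287.
P(Route=R5, Delay=30-60) − P(Route=R5)P(Delay=30-60) = 0.028 − 0.143×0.287 = -0.01304.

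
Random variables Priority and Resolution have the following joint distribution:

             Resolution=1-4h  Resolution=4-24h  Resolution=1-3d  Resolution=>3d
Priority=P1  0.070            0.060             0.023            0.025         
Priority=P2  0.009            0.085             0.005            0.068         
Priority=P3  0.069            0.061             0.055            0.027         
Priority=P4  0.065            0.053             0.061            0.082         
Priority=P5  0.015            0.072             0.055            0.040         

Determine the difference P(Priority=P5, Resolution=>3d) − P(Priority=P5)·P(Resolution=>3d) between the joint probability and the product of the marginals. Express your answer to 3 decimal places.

P(Priority=P5) = 0.015 + 0.072 + 0.055 + 0.040 = 0.182.
P(Resolution=>3d) = 0.025 + 0.068 + 0.027 + 0.082 + 0.040 = 0.242.
P(Priority=P5, Resolution=>3d) − P(Priority=P5)P(Resolution=>3d) = 0.040 − 0.182×0.242 = -0.004.

-0.004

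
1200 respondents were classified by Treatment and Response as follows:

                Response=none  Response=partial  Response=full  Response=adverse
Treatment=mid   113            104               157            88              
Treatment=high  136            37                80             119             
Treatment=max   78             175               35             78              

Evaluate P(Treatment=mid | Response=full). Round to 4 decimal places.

Total with Response=full: 157 + 80 + 35 = 272.
P(Treatment=mid | Response=full) = 157/272 = 0.5772.

0.5772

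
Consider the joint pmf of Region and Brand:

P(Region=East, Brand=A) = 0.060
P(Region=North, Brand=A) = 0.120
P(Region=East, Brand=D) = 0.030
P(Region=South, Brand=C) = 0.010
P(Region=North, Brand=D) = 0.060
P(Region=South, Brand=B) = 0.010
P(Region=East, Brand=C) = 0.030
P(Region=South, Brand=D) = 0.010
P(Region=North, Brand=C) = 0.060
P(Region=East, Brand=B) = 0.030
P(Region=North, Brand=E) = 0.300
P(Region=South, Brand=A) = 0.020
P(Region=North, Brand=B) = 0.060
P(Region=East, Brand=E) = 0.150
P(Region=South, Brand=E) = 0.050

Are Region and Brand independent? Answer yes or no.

yes

Every cell satisfies P(Region,Brand) = P(Region)·P(Brand). For instance P(Region=South) = 0.100, P(Brand=D) = 0.100, and 0.100×0.100 = 0.010 matches the joint entry. So Region and Brand are independent.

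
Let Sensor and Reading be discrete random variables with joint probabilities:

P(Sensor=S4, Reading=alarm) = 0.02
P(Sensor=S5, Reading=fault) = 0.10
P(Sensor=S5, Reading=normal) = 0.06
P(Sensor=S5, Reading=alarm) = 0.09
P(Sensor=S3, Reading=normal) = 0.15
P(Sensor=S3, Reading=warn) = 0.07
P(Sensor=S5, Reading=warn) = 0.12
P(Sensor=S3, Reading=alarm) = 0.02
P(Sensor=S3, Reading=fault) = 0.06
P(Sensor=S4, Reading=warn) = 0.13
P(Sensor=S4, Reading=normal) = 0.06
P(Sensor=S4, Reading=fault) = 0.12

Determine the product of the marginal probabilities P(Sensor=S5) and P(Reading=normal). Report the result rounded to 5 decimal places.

0.09990

P(Sensor=S5) = 0.06 + 0.12 + 0.09 + 0.10 = 0.37.
P(Reading=normal) = 0.15 + 0.06 + 0.06 = 0.27.
Product: 0.37 × 0.27 = 0.09990.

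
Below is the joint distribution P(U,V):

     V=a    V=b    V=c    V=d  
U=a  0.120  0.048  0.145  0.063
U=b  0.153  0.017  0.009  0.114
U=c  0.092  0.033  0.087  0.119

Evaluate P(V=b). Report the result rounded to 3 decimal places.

P(V=b) = 0.048 + 0.017 + 0.033 = 0.098.

0.098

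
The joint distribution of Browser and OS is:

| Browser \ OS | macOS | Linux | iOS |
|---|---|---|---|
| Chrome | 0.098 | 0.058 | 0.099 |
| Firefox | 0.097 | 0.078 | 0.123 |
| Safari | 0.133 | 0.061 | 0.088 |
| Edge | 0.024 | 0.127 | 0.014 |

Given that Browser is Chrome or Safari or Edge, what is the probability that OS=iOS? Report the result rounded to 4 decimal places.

0.2863

P(Browser=Chrome) = 0.098 + 0.058 + 0.099 = 0.255.
P(Browser=Safari) = 0.133 + 0.061 + 0.088 = 0.282.
P(Browser=Edge) = 0.024 + 0.127 + 0.014 = 0.165.
P(Browser ∈ {Chrome, Safari, Edge}) = 0.255 + 0.282 + 0.165 = 0.702; P(OS=iOS, Browser ∈ {Chrome, Safari, Edge}) = 0.099 + 0.088 + 0.014 = 0.201.
P(OS=iOS | Browser ∈ {Chrome, Safari, Edge}) = 0.201/0.702 = 0.2863.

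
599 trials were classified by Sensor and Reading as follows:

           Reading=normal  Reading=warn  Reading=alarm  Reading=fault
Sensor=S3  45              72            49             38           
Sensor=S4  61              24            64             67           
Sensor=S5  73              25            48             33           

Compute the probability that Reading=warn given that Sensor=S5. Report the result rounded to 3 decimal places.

0.140

Total with Sensor=S5: 73 + 25 + 48 + 33 = 179.
P(Reading=warn | Sensor=S5) = 25/179 = 0.140.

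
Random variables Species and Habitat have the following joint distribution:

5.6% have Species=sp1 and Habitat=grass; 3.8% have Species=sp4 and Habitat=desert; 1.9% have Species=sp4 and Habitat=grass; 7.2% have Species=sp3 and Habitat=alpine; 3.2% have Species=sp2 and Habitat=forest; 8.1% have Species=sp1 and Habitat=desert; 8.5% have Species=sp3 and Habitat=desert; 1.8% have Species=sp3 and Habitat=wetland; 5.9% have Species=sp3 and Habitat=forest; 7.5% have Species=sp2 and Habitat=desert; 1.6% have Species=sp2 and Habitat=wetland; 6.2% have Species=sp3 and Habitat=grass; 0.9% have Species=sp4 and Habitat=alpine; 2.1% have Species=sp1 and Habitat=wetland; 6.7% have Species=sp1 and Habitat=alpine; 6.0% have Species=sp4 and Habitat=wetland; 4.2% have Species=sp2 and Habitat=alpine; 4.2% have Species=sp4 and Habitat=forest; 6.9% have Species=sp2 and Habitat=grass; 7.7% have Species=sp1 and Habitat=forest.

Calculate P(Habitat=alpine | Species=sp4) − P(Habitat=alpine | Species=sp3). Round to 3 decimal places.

-0.190

P(Species=sp4) = 0.042 + 0.019 + 0.060 + 0.038 + 0.009 = 0.168; P(Habitat=alpine | Species=sp4) = 0.009/0.168 = 0.0536.
P(Species=sp3) = 0.059 + 0.062 + 0.018 + 0.085 + 0.072 = 0.296; P(Habitat=alpine | Species=sp3) = 0.072/0.296 = 0.2432.
Difference = -0.190.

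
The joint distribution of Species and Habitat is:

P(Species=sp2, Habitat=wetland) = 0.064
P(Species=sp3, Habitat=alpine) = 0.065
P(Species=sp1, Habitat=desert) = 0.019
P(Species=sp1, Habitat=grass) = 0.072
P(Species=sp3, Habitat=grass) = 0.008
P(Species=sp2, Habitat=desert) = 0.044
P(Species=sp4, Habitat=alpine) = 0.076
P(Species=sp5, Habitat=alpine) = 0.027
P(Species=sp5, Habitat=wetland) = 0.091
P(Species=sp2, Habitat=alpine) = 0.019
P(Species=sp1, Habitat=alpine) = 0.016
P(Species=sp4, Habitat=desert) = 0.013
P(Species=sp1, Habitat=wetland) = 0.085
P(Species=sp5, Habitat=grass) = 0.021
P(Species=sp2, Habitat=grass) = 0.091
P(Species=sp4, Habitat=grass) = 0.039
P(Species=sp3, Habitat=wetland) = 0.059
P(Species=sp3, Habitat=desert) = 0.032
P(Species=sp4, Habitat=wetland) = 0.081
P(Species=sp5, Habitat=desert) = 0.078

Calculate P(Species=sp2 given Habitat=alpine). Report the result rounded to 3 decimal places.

0.094

P(Habitat=alpine) = 0.016 + 0.019 + 0.065 + 0.076 + 0.027 = 0.203.
P(Species=sp2 | Habitat=alpine) = 0.019/0.203 = 0.094.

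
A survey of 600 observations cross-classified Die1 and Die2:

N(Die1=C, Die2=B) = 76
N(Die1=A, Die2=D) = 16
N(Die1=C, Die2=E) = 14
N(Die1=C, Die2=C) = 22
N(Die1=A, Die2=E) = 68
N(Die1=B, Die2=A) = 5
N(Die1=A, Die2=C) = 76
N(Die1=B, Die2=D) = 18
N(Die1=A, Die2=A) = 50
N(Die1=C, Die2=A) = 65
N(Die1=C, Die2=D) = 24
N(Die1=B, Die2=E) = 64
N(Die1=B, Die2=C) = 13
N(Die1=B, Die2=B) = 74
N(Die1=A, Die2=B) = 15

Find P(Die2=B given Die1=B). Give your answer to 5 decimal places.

0.42529

Total with Die1=B: 5 + 74 + 13 + 18 + 64 = 174.
P(Die2=B | Die1=B) = 74/174 = 0.42529.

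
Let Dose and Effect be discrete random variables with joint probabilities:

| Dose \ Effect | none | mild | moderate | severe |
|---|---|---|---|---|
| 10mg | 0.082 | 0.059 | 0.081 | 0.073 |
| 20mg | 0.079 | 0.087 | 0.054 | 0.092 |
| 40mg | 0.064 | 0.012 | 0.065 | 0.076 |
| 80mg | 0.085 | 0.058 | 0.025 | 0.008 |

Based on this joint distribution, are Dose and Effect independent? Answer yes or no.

no

P(Dose=80mg) = 0.176 and P(Effect=severe) = 0.249, so their product is 0.04382, but P(Dose=80mg, Effect=severe) = 0.008. Since these differ, Dose and Effect are not independent.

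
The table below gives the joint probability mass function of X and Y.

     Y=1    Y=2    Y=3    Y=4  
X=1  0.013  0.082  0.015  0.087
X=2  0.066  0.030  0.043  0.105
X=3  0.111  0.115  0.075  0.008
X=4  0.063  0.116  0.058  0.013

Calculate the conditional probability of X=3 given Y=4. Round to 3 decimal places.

P(Y=4) = 0.087 + 0.105 + 0.008 + 0.013 = 0.213.
P(X=3 | Y=4) = 0.008/0.213 = 0.038.

0.038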